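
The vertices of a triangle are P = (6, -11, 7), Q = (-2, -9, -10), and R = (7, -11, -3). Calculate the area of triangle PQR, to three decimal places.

49.530

PQ = (-8, 2, -17),  PR = (1, 0, -10)
i: 2·(-10) - (-17)·0 = -20 - 0 = -20
j: (-17)·1 - (-8)·(-10) = -17 - 80 = -97
k: (-8)·0 - 2·1 = 0 - 2 = -2
PQ × PR = (-20, -97, -2)
|PQ × PR| = √9813 ≈ 99.0606
area = ½ · 99.0606 ≈ 49.530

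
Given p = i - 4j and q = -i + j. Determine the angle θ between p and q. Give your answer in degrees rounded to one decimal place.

p · q = 1·(-1) + (-4)·1 = -1 - 4 = -5
|p|² = 1 + 16 = 17,  |p| = √17 ≈ 4.123106
|q|² = 1 + 1 = 2,  |q| = √2 ≈ 1.414214
cos θ = -5 / (4.123106 · 1.414214) ≈ -0.85749
θ = arccos(-0.85749) ≈ 149.0°

149.0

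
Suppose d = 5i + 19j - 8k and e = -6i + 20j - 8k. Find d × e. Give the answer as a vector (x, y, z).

(8, 88, 214)

i: 19·(-8) - (-8)·20 = -152 - (-160) = 8
j: (-8)·(-6) - 5·(-8) = 48 - (-40) = 88
k: 5·20 - 19·(-6) = 100 - (-114) = 214
d × e = (8, 88, 214)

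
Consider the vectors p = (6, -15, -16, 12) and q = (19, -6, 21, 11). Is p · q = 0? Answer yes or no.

p · q = 6·19 + (-15)·(-6) + (-16)·21 + 12·11 = 114 + 90 - 336 + 132 = 0
Zero, so the vectors are orthogonal.

yes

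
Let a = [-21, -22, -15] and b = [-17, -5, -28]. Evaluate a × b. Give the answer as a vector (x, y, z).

(541, -333, -269)

i: (-22)·(-28) - (-15)·(-5) = 616 - 75 = 541
j: (-15)·(-17) - (-21)·(-28) = 255 - 588 = -333
k: (-21)·(-5) - (-22)·(-17) = 105 - 374 = -269
a × b = (541, -333, -269)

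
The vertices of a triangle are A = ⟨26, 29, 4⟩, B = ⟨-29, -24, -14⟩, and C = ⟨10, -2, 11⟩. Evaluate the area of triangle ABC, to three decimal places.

AB = (-55, -53, -18),  AC = (-16, -31, 7)
i: (-53)·7 - (-18)·(-31) = -371 - 558 = -929
j: (-18)·(-16) - (-55)·7 = 288 - (-385) = 673
k: (-55)·(-31) - (-53)·(-16) = 1705 - 848 = 857
AB × AC = (-929, 673, 857)
|AB × AC| = √2050419 ≈ 1431.9284
area = ½ · 1431.9284 ≈ 715.964

715.964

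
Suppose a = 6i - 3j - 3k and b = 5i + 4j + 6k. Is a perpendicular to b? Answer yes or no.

yes

a · b = 6·5 + (-3)·4 + (-3)·6 = 30 - 12 - 18 = 0
Zero, so the vectors are orthogonal.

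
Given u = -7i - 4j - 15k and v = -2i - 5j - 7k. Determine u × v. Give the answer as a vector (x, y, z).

(-47, -19, 27)

i: (-4)·(-7) - (-15)·(-5) = 28 - 75 = -47
j: (-15)·(-2) - (-7)·(-7) = 30 - 49 = -19
k: (-7)·(-5) - (-4)·(-2) = 35 - 8 = 27
u × v = (-47, -19, 27)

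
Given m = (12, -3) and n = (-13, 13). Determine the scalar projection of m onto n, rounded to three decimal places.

m · n = 12·(-13) + (-3)·13 = -156 - 39 = -195
|n| = √(169 + 169) = √338 ≈ 18.3848
comp_n m = -195 / √338 ≈ -10.607

-10.607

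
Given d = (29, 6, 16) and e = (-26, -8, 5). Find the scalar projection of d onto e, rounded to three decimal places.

d · e = 29·(-26) + 6·(-8) + 16·5 = -754 - 48 + 80 = -722
|e| = √(676 + 64 + 25) = √765 ≈ 27.6586
comp_e d = -722 / √765 ≈ -26.104

-26.104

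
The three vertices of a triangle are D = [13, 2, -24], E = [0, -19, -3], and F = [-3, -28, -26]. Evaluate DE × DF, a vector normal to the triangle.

(672, -362, 54)

DE = (-13, -21, 21)
DF = (-16, -30, -2)
i: (-21)·(-2) - 21·(-30) = 42 - (-630) = 672
j: 21·(-16) - (-13)·(-2) = -336 - 26 = -362
k: (-13)·(-30) - (-21)·(-16) = 390 - 336 = 54
DE × DF = (672, -362, 54)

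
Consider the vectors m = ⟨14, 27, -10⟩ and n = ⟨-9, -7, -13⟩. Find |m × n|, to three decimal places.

i: 27·(-13) - (-10)·(-7) = -351 - 70 = -421
j: (-10)·(-9) - 14·(-13) = 90 - (-182) = 272
k: 14·(-7) - 27·(-9) = -98 - (-243) = 145
m × n = (-421, 272, 145)
|m × n| = √((-421)² + 272² + 145²) = √272250 ≈ 521.7758

521.776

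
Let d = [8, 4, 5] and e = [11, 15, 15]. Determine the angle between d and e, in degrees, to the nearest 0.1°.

d · e = 8·11 + 4·15 + 5·15 = 88 + 60 + 75 = 223
|d|² = 64 + 16 + 25 = 105,  |d| = √105 ≈ 10.246951
|e|² = 121 + 225 + 225 = 571,  |e| = √571 ≈ 23.895606
cos θ = 223 / (10.246951 · 23.895606) ≈ 0.91074
θ = arccos(0.91074) ≈ 24.4°

24.4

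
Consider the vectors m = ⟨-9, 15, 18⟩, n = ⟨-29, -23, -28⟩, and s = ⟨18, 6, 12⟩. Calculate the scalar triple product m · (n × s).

2952

n × s:
i: (-23)·12 - (-28)·6 = -276 - (-168) = -108
j: (-28)·18 - (-29)·12 = -504 - (-348) = -156
k: (-29)·6 - (-23)·18 = -174 - (-414) = 240
n × s = (-108, -156, 240)
m · (n × s) = (-9)·(-108) + 15·(-156) + 18·240 = 972 - 2340 + 4320 = 2952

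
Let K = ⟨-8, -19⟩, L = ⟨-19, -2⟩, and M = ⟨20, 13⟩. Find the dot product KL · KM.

236

KL = L − K = (-11, 17)
KM = M − K = (28, 32)
KL · KM = (-11)·28 + 17·32 = -308 + 544 = 236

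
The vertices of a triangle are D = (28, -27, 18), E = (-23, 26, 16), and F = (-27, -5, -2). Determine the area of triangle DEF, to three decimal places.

1126.411

DE = (-51, 53, -2),  DF = (-55, 22, -20)
i: 53·(-20) - (-2)·22 = -1060 - (-44) = -1016
j: (-2)·(-55) - (-51)·(-20) = 110 - 1020 = -910
k: (-51)·22 - 53·(-55) = -1122 - (-2915) = 1793
DE × DF = (-1016, -910, 1793)
|DE × DF| = √5075205 ≈ 2252.8216
area = ½ · 2252.8216 ≈ 1126.411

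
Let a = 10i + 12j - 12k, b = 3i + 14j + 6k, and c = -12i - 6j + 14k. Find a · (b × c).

-848

b × c:
i: 14·14 - 6·(-6) = 196 - (-36) = 232
j: 6·(-12) - 3·14 = -72 - 42 = -114
k: 3·(-6) - 14·(-12) = -18 - (-168) = 150
b × c = (232, -114, 150)
a · (b × c) = 10·232 + 12·(-114) + (-12)·150 = 2320 - 1368 - 1800 = -848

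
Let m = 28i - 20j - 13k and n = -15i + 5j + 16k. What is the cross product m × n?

(-255, -253, -160)

i: (-20)·16 - (-13)·5 = -320 - (-65) = -255
j: (-13)·(-15) - 28·16 = 195 - 448 = -253
k: 28·5 - (-20)·(-15) = 140 - 300 = -160
m × n = (-255, -253, -160)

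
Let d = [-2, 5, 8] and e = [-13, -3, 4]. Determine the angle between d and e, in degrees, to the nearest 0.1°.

71.3

d · e = (-2)·(-13) + 5·(-3) + 8·4 = 26 - 15 + 32 = 43
|d|² = 4 + 25 + 64 = 93,  |d| = √93 ≈ 9.643651
|e|² = 169 + 9 + 16 = 194,  |e| = √194 ≈ 13.928388
cos θ = 43 / (9.643651 · 13.928388) ≈ 0.32013
θ = arccos(0.32013) ≈ 71.3°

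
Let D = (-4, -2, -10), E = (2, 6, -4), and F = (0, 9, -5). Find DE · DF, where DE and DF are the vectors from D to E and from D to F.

142

DE = E − D = (6, 8, 6)
DF = F − D = (4, 11, 5)
DE · DF = 6·4 + 8·11 + 6·5 = 24 + 88 + 30 = 142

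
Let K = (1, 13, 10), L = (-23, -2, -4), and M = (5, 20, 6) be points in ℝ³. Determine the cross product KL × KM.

(158, -152, -108)

KL = (-24, -15, -14)
KM = (4, 7, -4)
i: (-15)·(-4) - (-14)·7 = 60 - (-98) = 158
j: (-14)·4 - (-24)·(-4) = -56 - 96 = -152
k: (-24)·7 - (-15)·4 = -168 - (-60) = -108
KL × KM = (158, -152, -108)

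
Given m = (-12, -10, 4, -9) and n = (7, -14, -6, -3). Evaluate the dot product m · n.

59

m · n = (-12)·7 + (-10)·(-14) + 4·(-6) + (-9)·(-3) = -84 + 140 - 24 + 27 = 59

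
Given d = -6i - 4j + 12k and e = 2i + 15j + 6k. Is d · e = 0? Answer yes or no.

yes

d · e = (-6)·2 + (-4)·15 + 12·6 = -12 - 60 + 72 = 0
Zero, so the vectors are orthogonal.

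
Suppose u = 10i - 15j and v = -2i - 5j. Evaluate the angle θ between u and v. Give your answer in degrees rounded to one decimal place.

55.5

u · v = 10·(-2) + (-15)·(-5) = -20 + 75 = 55
|u|² = 100 + 225 = 325,  |u| = √325 ≈ 18.027756
|v|² = 4 + 25 = 29,  |v| = √29 ≈ 5.385165
cos θ = 55 / (18.027756 · 5.385165) ≈ 0.56653
θ = arccos(0.56653) ≈ 55.5°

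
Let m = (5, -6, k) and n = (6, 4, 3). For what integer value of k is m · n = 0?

m · n = 5·6 + (-6)·4 + k·3 = 6 + 3k
Set equal to 0: 3k = -6, so k = -2.

-2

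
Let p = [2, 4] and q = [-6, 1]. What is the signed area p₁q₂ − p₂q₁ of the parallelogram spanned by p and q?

2·1 - 4·(-6) = 2 - (-24) = 26

26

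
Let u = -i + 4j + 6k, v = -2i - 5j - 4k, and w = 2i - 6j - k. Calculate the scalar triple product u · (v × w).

v × w:
i: (-5)·(-1) - (-4)·(-6) = 5 - 24 = -19
j: (-4)·2 - (-2)·(-1) = -8 - 2 = -10
k: (-2)·(-6) - (-5)·2 = 12 - (-10) = 22
v × w = (-19, -10, 22)
u · (v × w) = (-1)·(-19) + 4·(-10) + 6·22 = 19 - 40 + 132 = 111

111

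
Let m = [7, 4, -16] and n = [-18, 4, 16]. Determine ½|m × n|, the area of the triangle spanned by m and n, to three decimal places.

119.750

i: 4·16 - (-16)·4 = 64 - (-64) = 128
j: (-16)·(-18) - 7·16 = 288 - 112 = 176
k: 7·4 - 4·(-18) = 28 - (-72) = 100
m × n = (128, 176, 100)
|m × n| = √(128² + 176² + 100²) = √57360 ≈ 239.4995
area = ½ · 239.4995 ≈ 119.750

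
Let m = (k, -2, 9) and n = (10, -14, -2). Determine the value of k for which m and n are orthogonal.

m · n = k·10 + (-2)·(-14) + 9·(-2) = 10 + 10k
Set equal to 0: 10k = -10, so k = -1.

-1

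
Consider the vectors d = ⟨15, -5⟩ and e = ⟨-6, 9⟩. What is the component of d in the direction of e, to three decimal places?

d · e = 15·(-6) + (-5)·9 = -90 - 45 = -135
|e| = √(36 + 81) = √117 ≈ 10.8167
comp_e d = -135 / √117 ≈ -12.481

-12.481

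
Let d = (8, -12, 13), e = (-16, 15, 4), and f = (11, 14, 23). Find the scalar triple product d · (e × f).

-7689

e × f:
i: 15·23 - 4·14 = 345 - 56 = 289
j: 4·11 - (-16)·23 = 44 - (-368) = 412
k: (-16)·14 - 15·11 = -224 - 165 = -389
e × f = (289, 412, -389)
d · (e × f) = 8·289 + (-12)·412 + 13·(-389) = 2312 - 4944 - 5057 = -7689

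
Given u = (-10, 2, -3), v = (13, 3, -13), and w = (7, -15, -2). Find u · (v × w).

v × w:
i: 3·(-2) - (-13)·(-15) = -6 - 195 = -201
j: (-13)·7 - 13·(-2) = -91 - (-26) = -65
k: 13·(-15) - 3·7 = -195 - 21 = -216
v × w = (-201, -65, -216)
u · (v × w) = (-10)·(-201) + 2·(-65) + (-3)·(-216) = 2010 - 130 + 648 = 2528

2528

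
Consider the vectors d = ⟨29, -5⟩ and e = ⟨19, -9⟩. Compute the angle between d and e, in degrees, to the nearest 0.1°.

d · e = 29·19 + (-5)·(-9) = 551 + 45 = 596
|d|² = 841 + 25 = 866,  |d| = √866 ≈ 29.427878
|e|² = 361 + 81 = 442,  |e| = √442 ≈ 21.023796
cos θ = 596 / (29.427878 · 21.023796) ≈ 0.96333
θ = arccos(0.96333) ≈ 15.6°

15.6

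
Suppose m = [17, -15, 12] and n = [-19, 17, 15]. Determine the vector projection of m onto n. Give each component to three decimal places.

(8.642, -7.733, -6.823)

m · n = 17·(-19) + (-15)·17 + 12·15 = -323 - 255 + 180 = -398
|n|² = 361 + 289 + 225 = 875
proj_n m = (-398/875) · (-19, 17, 15) ≈ (8.642, -7.733, -6.823)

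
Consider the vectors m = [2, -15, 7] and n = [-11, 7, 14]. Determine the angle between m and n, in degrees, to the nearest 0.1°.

95.2

m · n = 2·(-11) + (-15)·7 + 7·14 = -22 - 105 + 98 = -29
|m|² = 4 + 225 + 49 = 278,  |m| = √278 ≈ 16.673332
|n|² = 121 + 49 + 196 = 366,  |n| = √366 ≈ 19.131126
cos θ = -29 / (16.673332 · 19.131126) ≈ -0.09091
θ = arccos(-0.09091) ≈ 95.2°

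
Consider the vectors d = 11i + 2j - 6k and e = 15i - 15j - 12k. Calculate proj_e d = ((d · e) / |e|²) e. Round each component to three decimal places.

(5.227, -5.227, -4.182)

d · e = 11·15 + 2·(-15) + (-6)·(-12) = 165 - 30 + 72 = 207
|e|² = 225 + 225 + 144 = 594
proj_e d = (207/594) · (15, -15, -12) ≈ (5.227, -5.227, -4.182)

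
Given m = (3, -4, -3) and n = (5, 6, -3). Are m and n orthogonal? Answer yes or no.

yes

m · n = 3·5 + (-4)·6 + (-3)·(-3) = 15 - 24 + 9 = 0
Zero, so the vectors are orthogonal.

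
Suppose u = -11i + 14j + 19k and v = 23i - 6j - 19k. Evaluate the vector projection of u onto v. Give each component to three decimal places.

u · v = (-11)·23 + 14·(-6) + 19·(-19) = -253 - 84 - 361 = -698
|v|² = 529 + 36 + 361 = 926
proj_v u = (-698/926) · (23, -6, -19) ≈ (-17.337, 4.523, 14.322)

(-17.337, 4.523, 14.322)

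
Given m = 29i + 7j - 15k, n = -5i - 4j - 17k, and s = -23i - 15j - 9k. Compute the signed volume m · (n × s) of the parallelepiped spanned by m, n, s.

n × s:
i: (-4)·(-9) - (-17)·(-15) = 36 - 255 = -219
j: (-17)·(-23) - (-5)·(-9) = 391 - 45 = 346
k: (-5)·(-15) - (-4)·(-23) = 75 - 92 = -17
n × s = (-219, 346, -17)
m · (n × s) = 29·(-219) + 7·346 + (-15)·(-17) = -6351 + 2422 + 255 = -3674

-3674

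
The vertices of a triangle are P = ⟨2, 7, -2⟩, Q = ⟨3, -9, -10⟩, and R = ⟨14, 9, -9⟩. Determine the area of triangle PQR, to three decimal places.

PQ = (1, -16, -8),  PR = (12, 2, -7)
i: (-16)·(-7) - (-8)·2 = 112 - (-16) = 128
j: (-8)·12 - 1·(-7) = -96 - (-7) = -89
k: 1·2 - (-16)·12 = 2 - (-192) = 194
PQ × PR = (128, -89, 194)
|PQ × PR| = √61941 ≈ 248.8795
area = ½ · 248.8795 ≈ 124.440

124.440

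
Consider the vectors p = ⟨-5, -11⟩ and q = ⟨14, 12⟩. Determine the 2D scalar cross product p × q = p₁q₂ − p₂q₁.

(-5)·12 - (-11)·14 = -60 - (-154) = 94

94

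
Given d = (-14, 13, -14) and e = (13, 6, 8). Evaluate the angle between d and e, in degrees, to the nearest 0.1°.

d · e = (-14)·13 + 13·6 + (-14)·8 = -182 + 78 - 112 = -216
|d|² = 196 + 169 + 196 = 561,  |d| = √561 ≈ 23.685439
|e|² = 169 + 36 + 64 = 269,  |e| = √269 ≈ 16.401219
cos θ = -216 / (23.685439 · 16.401219) ≈ -0.55603
θ = arccos(-0.55603) ≈ 123.8°

123.8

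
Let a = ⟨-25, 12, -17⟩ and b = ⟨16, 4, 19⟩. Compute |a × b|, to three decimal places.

462.698

i: 12·19 - (-17)·4 = 228 - (-68) = 296
j: (-17)·16 - (-25)·19 = -272 - (-475) = 203
k: (-25)·4 - 12·16 = -100 - 192 = -292
a × b = (296, 203, -292)
|a × b| = √(296² + 203² + (-292)²) = √214089 ≈ 462.6975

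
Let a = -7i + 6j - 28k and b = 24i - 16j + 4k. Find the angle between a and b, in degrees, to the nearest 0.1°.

a · b = (-7)·24 + 6·(-16) + (-28)·4 = -168 - 96 - 112 = -376
|a|² = 49 + 36 + 784 = 869,  |a| = √869 ≈ 29.478806
|b|² = 576 + 256 + 16 = 848,  |b| = √848 ≈ 29.120440
cos θ = -376 / (29.478806 · 29.120440) ≈ -0.43801
θ = arccos(-0.43801) ≈ 116.0°

116.0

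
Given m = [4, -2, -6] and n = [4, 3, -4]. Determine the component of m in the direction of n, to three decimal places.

5.310

m · n = 4·4 + (-2)·3 + (-6)·(-4) = 16 - 6 + 24 = 34
|n| = √(16 + 9 + 16) = √41 ≈ 6.4031
comp_n m = 34 / √41 ≈ 5.310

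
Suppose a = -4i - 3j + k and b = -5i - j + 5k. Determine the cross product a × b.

i: (-3)·5 - 1·(-1) = -15 - (-1) = -14
j: 1·(-5) - (-4)·5 = -5 - (-20) = 15
k: (-4)·(-1) - (-3)·(-5) = 4 - 15 = -11
a × b = (-14, 15, -11)

(-14, 15, -11)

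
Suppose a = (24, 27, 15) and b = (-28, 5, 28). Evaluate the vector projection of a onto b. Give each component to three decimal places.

(2.056, -0.367, -2.056)

a · b = 24·(-28) + 27·5 + 15·28 = -672 + 135 + 420 = -117
|b|² = 784 + 25 + 784 = 1593
proj_b a = (-117/1593) · (-28, 5, 28) ≈ (2.056, -0.367, -2.056)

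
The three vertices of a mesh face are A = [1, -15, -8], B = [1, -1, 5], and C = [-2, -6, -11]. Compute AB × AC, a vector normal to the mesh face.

(-159, -39, 42)

AB = (0, 14, 13)
AC = (-3, 9, -3)
i: 14·(-3) - 13·9 = -42 - 117 = -159
j: 13·(-3) - 0·(-3) = -39 - 0 = -39
k: 0·9 - 14·(-3) = 0 - (-42) = 42
AB × AC = (-159, -39, 42)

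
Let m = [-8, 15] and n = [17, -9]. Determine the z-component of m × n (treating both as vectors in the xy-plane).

-183

(-8)·(-9) - 15·17 = 72 - 255 = -183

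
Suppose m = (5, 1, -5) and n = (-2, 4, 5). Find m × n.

i: 1·5 - (-5)·4 = 5 - (-20) = 25
j: (-5)·(-2) - 5·5 = 10 - 25 = -15
k: 5·4 - 1·(-2) = 20 - (-2) = 22
m × n = (25, -15, 22)

(25, -15, 22)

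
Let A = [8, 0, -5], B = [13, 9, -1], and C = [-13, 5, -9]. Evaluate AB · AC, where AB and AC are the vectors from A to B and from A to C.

-76

AB = B − A = (5, 9, 4)
AC = C − A = (-21, 5, -4)
AB · AC = 5·(-21) + 9·5 + 4·(-4) = -105 + 45 - 16 = -76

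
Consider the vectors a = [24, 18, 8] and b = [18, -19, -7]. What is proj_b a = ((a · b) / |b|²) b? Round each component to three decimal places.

(0.834, -0.880, -0.324)

a · b = 24·18 + 18·(-19) + 8·(-7) = 432 - 342 - 56 = 34
|b|² = 324 + 361 + 49 = 734
proj_b a = (34/734) · (18, -19, -7) ≈ (0.834, -0.880, -0.324)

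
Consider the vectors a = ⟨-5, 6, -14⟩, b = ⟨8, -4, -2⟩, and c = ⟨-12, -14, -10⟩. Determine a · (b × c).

2804

b × c:
i: (-4)·(-10) - (-2)·(-14) = 40 - 28 = 12
j: (-2)·(-12) - 8·(-10) = 24 - (-80) = 104
k: 8·(-14) - (-4)·(-12) = -112 - 48 = -160
b × c = (12, 104, -160)
a · (b × c) = (-5)·12 + 6·104 + (-14)·(-160) = -60 + 624 + 2240 = 2804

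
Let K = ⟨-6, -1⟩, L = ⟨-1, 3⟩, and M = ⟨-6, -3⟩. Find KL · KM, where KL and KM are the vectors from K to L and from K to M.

-8

KL = L − K = (5, 4)
KM = M − K = (0, -2)
KL · KM = 5·0 + 4·(-2) = 0 - 8 = -8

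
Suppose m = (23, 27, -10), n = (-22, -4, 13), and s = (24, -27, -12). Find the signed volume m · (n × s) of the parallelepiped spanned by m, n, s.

n × s:
i: (-4)·(-12) - 13·(-27) = 48 - (-351) = 399
j: 13·24 - (-22)·(-12) = 312 - 264 = 48
k: (-22)·(-27) - (-4)·24 = 594 - (-96) = 690
n × s = (399, 48, 690)
m · (n × s) = 23·399 + 27·48 + (-10)·690 = 9177 + 1296 - 6900 = 3573

3573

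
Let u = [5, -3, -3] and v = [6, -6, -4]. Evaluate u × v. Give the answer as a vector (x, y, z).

i: (-3)·(-4) - (-3)·(-6) = 12 - 18 = -6
j: (-3)·6 - 5·(-4) = -18 - (-20) = 2
k: 5·(-6) - (-3)·6 = -30 - (-18) = -12
u × v = (-6, 2, -12)

(-6, 2, -12)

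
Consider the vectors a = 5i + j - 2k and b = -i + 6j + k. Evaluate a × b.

(13, -3, 31)

i: 1·1 - (-2)·6 = 1 - (-12) = 13
j: (-2)·(-1) - 5·1 = 2 - 5 = -3
k: 5·6 - 1·(-1) = 30 - (-1) = 31
a × b = (13, -3, 31)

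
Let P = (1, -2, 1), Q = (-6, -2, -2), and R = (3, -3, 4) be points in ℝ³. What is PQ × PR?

(-3, 15, 7)

PQ = (-7, 0, -3)
PR = (2, -1, 3)
i: 0·3 - (-3)·(-1) = 0 - 3 = -3
j: (-3)·2 - (-7)·3 = -6 - (-21) = 15
k: (-7)·(-1) - 0·2 = 7 - 0 = 7
PQ × PR = (-3, 15, 7)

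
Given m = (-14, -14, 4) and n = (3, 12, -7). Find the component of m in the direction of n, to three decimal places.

-16.746

m · n = (-14)·3 + (-14)·12 + 4·(-7) = -42 - 168 - 28 = -238
|n| = √(9 + 144 + 49) = √202 ≈ 14.2127
comp_n m = -238 / √202 ≈ -16.746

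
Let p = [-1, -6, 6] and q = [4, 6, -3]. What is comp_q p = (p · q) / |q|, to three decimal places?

-7.426

p · q = (-1)·4 + (-6)·6 + 6·(-3) = -4 - 36 - 18 = -58
|q| = √(16 + 36 + 9) = √61 ≈ 7.8102
comp_q p = -58 / √61 ≈ -7.426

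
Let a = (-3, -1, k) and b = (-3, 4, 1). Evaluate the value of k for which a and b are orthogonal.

-5

a · b = (-3)·(-3) + (-1)·4 + k·1 = 5 + 1k
Set equal to 0: 1k = -5, so k = -5.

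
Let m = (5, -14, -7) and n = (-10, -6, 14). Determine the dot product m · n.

m · n = 5·(-10) + (-14)·(-6) + (-7)·14 = -50 + 84 - 98 = -64

-64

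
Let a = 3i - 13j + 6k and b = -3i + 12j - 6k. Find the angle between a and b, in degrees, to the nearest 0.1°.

178.1

a · b = 3·(-3) + (-13)·12 + 6·(-6) = -9 - 156 - 36 = -201
|a|² = 9 + 169 + 36 = 214,  |a| = √214 ≈ 14.628739
|b|² = 9 + 144 + 36 = 189,  |b| = √189 ≈ 13.747727
cos θ = -201 / (14.628739 · 13.747727) ≈ -0.99944
θ = arccos(-0.99944) ≈ 178.1°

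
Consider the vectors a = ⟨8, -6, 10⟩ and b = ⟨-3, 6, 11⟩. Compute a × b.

(-126, -118, 30)

i: (-6)·11 - 10·6 = -66 - 60 = -126
j: 10·(-3) - 8·11 = -30 - 88 = -118
k: 8·6 - (-6)·(-3) = 48 - 18 = 30
a × b = (-126, -118, 30)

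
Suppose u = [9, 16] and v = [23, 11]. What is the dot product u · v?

u · v = 9·23 + 16·11 = 207 + 176 = 383

383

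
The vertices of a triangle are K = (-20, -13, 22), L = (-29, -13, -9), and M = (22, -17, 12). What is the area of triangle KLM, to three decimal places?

698.988

KL = (-9, 0, -31),  KM = (42, -4, -10)
i: 0·(-10) - (-31)·(-4) = 0 - 124 = -124
j: (-31)·42 - (-9)·(-10) = -1302 - 90 = -1392
k: (-9)·(-4) - 0·42 = 36 - 0 = 36
KL × KM = (-124, -1392, 36)
|KL × KM| = √1954336 ≈ 1397.9757
area = ½ · 1397.9757 ≈ 698.988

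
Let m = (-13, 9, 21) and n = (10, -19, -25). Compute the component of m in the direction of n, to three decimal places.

m · n = (-13)·10 + 9·(-19) + 21·(-25) = -130 - 171 - 525 = -826
|n| = √(100 + 361 + 625) = √1086 ≈ 32.9545
comp_n m = -826 / √1086 ≈ -25.065

-25.065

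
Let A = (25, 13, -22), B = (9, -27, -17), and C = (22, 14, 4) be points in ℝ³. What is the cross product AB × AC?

AB = (-16, -40, 5)
AC = (-3, 1, 26)
i: (-40)·26 - 5·1 = -1040 - 5 = -1045
j: 5·(-3) - (-16)·26 = -15 - (-416) = 401
k: (-16)·1 - (-40)·(-3) = -16 - 120 = -136
AB × AC = (-1045, 401, -136)

(-1045, 401, -136)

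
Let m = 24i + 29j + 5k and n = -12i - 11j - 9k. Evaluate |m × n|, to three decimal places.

i: 29·(-9) - 5·(-11) = -261 - (-55) = -206
j: 5·(-12) - 24·(-9) = -60 - (-216) = 156
k: 24·(-11) - 29·(-12) = -264 - (-348) = 84
m × n = (-206, 156, 84)
|m × n| = √((-206)² + 156² + 84²) = √73828 ≈ 271.7131

271.713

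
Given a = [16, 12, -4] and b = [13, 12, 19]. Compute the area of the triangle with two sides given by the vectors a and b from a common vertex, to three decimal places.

225.947

i: 12·19 - (-4)·12 = 228 - (-48) = 276
j: (-4)·13 - 16·19 = -52 - 304 = -356
k: 16·12 - 12·13 = 192 - 156 = 36
a × b = (276, -356, 36)
|a × b| = √(276² + (-356)² + 36²) = √204208 ≈ 451.8938
area = ½ · 451.8938 ≈ 225.947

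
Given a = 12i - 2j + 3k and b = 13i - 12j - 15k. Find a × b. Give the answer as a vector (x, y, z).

(66, 219, -118)

i: (-2)·(-15) - 3·(-12) = 30 - (-36) = 66
j: 3·13 - 12·(-15) = 39 - (-180) = 219
k: 12·(-12) - (-2)·13 = -144 - (-26) = -118
a × b = (66, 219, -118)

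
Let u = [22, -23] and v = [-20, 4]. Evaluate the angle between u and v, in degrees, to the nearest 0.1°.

145.0

u · v = 22·(-20) + (-23)·4 = -440 - 92 = -532
|u|² = 484 + 529 = 1013,  |u| = √1013 ≈ 31.827661
|v|² = 400 + 16 = 416,  |v| = √416 ≈ 20.396078
cos θ = -532 / (31.827661 · 20.396078) ≈ -0.81952
θ = arccos(-0.81952) ≈ 145.0°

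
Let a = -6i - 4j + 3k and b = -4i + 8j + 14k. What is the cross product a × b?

i: (-4)·14 - 3·8 = -56 - 24 = -80
j: 3·(-4) - (-6)·14 = -12 - (-84) = 72
k: (-6)·8 - (-4)·(-4) = -48 - 16 = -64
a × b = (-80, 72, -64)

(-80, 72, -64)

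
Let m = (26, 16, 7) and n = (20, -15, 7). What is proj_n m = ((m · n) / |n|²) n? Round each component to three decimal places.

(9.763, -7.322, 3.417)

m · n = 26·20 + 16·(-15) + 7·7 = 520 - 240 + 49 = 329
|n|² = 400 + 225 + 49 = 674
proj_n m = (329/674) · (20, -15, 7) ≈ (9.763, -7.322, 3.417)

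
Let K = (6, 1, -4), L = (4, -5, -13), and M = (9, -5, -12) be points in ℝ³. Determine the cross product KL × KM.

(-6, -43, 30)

KL = (-2, -6, -9)
KM = (3, -6, -8)
i: (-6)·(-8) - (-9)·(-6) = 48 - 54 = -6
j: (-9)·3 - (-2)·(-8) = -27 - 16 = -43
k: (-2)·(-6) - (-6)·3 = 12 - (-18) = 30
KL × KM = (-6, -43, 30)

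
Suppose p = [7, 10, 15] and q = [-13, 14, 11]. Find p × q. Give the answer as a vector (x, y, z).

i: 10·11 - 15·14 = 110 - 210 = -100
j: 15·(-13) - 7·11 = -195 - 77 = -272
k: 7·14 - 10·(-13) = 98 - (-130) = 228
p × q = (-100, -272, 228)

(-100, -272, 228)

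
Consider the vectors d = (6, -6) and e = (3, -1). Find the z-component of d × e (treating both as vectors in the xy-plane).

12

6·(-1) - (-6)·3 = -6 - (-18) = 12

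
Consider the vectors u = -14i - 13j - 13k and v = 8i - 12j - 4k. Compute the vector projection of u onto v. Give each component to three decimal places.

u · v = (-14)·8 + (-13)·(-12) + (-13)·(-4) = -112 + 156 + 52 = 96
|v|² = 64 + 144 + 16 = 224
proj_v u = (96/224) · (8, -12, -4) ≈ (3.429, -5.143, -1.714)

(3.429, -5.143, -1.714)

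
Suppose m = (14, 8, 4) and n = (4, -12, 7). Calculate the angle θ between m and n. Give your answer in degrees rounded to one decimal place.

92.9

m · n = 14·4 + 8·(-12) + 4·7 = 56 - 96 + 28 = -12
|m|² = 196 + 64 + 16 = 276,  |m| = √276 ≈ 16.613248
|n|² = 16 + 144 + 49 = 209,  |n| = √209 ≈ 14.456832
cos θ = -12 / (16.613248 · 14.456832) ≈ -0.04996
θ = arccos(-0.04996) ≈ 92.9°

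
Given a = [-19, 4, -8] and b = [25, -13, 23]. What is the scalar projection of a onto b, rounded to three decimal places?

-19.547

a · b = (-19)·25 + 4·(-13) + (-8)·23 = -475 - 52 - 184 = -711
|b| = √(625 + 169 + 529) = √1323 ≈ 36.3731
comp_b a = -711 / √1323 ≈ -19.547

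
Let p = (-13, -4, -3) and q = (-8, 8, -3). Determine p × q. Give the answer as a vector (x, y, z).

(36, -15, -136)

i: (-4)·(-3) - (-3)·8 = 12 - (-24) = 36
j: (-3)·(-8) - (-13)·(-3) = 24 - 39 = -15
k: (-13)·8 - (-4)·(-8) = -104 - 32 = -136
p × q = (36, -15, -136)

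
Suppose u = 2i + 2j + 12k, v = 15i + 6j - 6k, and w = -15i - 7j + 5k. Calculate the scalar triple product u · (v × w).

-174

v × w:
i: 6·5 - (-6)·(-7) = 30 - 42 = -12
j: (-6)·(-15) - 15·5 = 90 - 75 = 15
k: 15·(-7) - 6·(-15) = -105 - (-90) = -15
v × w = (-12, 15, -15)
u · (v × w) = 2·(-12) + 2·15 + 12·(-15) = -24 + 30 - 180 = -174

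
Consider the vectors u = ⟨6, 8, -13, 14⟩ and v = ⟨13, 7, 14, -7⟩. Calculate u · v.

u · v = 6·13 + 8·7 + (-13)·14 + 14·(-7) = 78 + 56 - 182 - 98 = -146

-146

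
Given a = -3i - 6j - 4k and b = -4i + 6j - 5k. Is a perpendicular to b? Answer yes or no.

no

a · b = (-3)·(-4) + (-6)·6 + (-4)·(-5) = 12 - 36 + 20 = -4
Nonzero, so the vectors are not orthogonal.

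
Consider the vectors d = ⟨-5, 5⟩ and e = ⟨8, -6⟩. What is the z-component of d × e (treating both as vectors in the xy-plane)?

-10

(-5)·(-6) - 5·8 = 30 - 40 = -10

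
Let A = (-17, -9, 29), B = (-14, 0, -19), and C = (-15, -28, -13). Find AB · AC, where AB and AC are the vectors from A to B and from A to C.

1851

AB = B − A = (3, 9, -48)
AC = C − A = (2, -19, -42)
AB · AC = 3·2 + 9·(-19) + (-48)·(-42) = 6 - 171 + 2016 = 1851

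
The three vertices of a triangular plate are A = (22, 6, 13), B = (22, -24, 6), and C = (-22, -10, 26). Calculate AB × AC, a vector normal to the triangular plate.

(-502, 308, -1320)

AB = (0, -30, -7)
AC = (-44, -16, 13)
i: (-30)·13 - (-7)·(-16) = -390 - 112 = -502
j: (-7)·(-44) - 0·13 = 308 - 0 = 308
k: 0·(-16) - (-30)·(-44) = 0 - 1320 = -1320
AB × AC = (-502, 308, -1320)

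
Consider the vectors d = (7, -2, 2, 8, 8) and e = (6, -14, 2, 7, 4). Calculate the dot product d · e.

162

d · e = 7·6 + (-2)·(-14) + 2·2 + 8·7 + 8·4 = 42 + 28 + 4 + 56 + 32 = 162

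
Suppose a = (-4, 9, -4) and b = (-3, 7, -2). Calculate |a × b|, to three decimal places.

i: 9·(-2) - (-4)·7 = -18 - (-28) = 10
j: (-4)·(-3) - (-4)·(-2) = 12 - 8 = 4
k: (-4)·7 - 9·(-3) = -28 - (-27) = -1
a × b = (10, 4, -1)
|a × b| = √(10² + 4² + (-1)²) = √117 ≈ 10.8167

10.817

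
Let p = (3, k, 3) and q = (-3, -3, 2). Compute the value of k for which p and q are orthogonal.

p · q = 3·(-3) + k·(-3) + 3·2 = -3 - 3k
Set equal to 0: -3k = 3, so k = -1.

-1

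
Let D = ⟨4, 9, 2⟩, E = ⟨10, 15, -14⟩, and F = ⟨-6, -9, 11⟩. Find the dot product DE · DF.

-312

DE = E − D = (6, 6, -16)
DF = F − D = (-10, -18, 9)
DE · DF = 6·(-10) + 6·(-18) + (-16)·9 = -60 - 108 - 144 = -312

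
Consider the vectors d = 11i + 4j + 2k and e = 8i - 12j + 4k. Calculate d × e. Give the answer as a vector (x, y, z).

(40, -28, -164)

i: 4·4 - 2·(-12) = 16 - (-24) = 40
j: 2·8 - 11·4 = 16 - 44 = -28
k: 11·(-12) - 4·8 = -132 - 32 = -164
d × e = (40, -28, -164)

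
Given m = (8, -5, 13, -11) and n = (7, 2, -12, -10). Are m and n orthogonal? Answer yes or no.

yes

m · n = 8·7 + (-5)·2 + 13·(-12) + (-11)·(-10) = 56 - 10 - 156 + 110 = 0
Zero, so the vectors are orthogonal.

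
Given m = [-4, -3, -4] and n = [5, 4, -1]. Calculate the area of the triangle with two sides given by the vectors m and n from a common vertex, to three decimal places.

i: (-3)·(-1) - (-4)·4 = 3 - (-16) = 19
j: (-4)·5 - (-4)·(-1) = -20 - 4 = -24
k: (-4)·4 - (-3)·5 = -16 - (-15) = -1
m × n = (19, -24, -1)
|m × n| = √(19² + (-24)² + (-1)²) = √938 ≈ 30.6268
area = ½ · 30.6268 ≈ 15.313

15.313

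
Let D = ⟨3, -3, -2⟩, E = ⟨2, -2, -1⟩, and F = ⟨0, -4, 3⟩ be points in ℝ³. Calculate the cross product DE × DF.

(6, 2, 4)

DE = (-1, 1, 1)
DF = (-3, -1, 5)
i: 1·5 - 1·(-1) = 5 - (-1) = 6
j: 1·(-3) - (-1)·5 = -3 - (-5) = 2
k: (-1)·(-1) - 1·(-3) = 1 - (-3) = 4
DE × DF = (6, 2, 4)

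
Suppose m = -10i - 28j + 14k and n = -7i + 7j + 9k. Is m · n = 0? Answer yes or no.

yes

m · n = (-10)·(-7) + (-28)·7 + 14·9 = 70 - 196 + 126 = 0
Zero, so the vectors are orthogonal.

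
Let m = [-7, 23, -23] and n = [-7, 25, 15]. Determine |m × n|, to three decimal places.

i: 23·15 - (-23)·25 = 345 - (-575) = 920
j: (-23)·(-7) - (-7)·15 = 161 - (-105) = 266
k: (-7)·25 - 23·(-7) = -175 - (-161) = -14
m × n = (920, 266, -14)
|m × n| = √(920² + 266² + (-14)²) = √917352 ≈ 957.7849

957.785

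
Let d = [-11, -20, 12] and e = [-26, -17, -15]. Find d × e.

i: (-20)·(-15) - 12·(-17) = 300 - (-204) = 504
j: 12·(-26) - (-11)·(-15) = -312 - 165 = -477
k: (-11)·(-17) - (-20)·(-26) = 187 - 520 = -333
d × e = (504, -477, -333)

(504, -477, -333)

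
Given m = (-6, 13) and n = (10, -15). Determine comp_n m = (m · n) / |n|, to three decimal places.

-14.145

m · n = (-6)·10 + 13·(-15) = -60 - 195 = -255
|n| = √(100 + 225) = √325 ≈ 18.0278
comp_n m = -255 / √325 ≈ -14.145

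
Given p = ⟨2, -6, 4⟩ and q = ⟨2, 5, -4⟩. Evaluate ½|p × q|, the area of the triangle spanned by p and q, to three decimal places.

13.748

i: (-6)·(-4) - 4·5 = 24 - 20 = 4
j: 4·2 - 2·(-4) = 8 - (-8) = 16
k: 2·5 - (-6)·2 = 10 - (-12) = 22
p × q = (4, 16, 22)
|p × q| = √(4² + 16² + 22²) = √756 ≈ 27.4955
area = ½ · 27.4955 ≈ 13.748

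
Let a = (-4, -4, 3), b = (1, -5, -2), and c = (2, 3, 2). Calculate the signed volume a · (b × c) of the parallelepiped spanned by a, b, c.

b × c:
i: (-5)·2 - (-2)·3 = -10 - (-6) = -4
j: (-2)·2 - 1·2 = -4 - 2 = -6
k: 1·3 - (-5)·2 = 3 - (-10) = 13
b × c = (-4, -6, 13)
a · (b × c) = (-4)·(-4) + (-4)·(-6) + 3·13 = 16 + 24 + 39 = 79

79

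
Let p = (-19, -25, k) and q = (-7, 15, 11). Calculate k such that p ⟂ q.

22

p · q = (-19)·(-7) + (-25)·15 + k·11 = -242 + 11k
Set equal to 0: 11k = 242, so k = 22.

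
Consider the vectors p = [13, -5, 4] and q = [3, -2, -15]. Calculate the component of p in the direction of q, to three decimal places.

p · q = 13·3 + (-5)·(-2) + 4·(-15) = 39 + 10 - 60 = -11
|q| = √(9 + 4 + 225) = √238 ≈ 15.4272
comp_q p = -11 / √238 ≈ -0.713

-0.713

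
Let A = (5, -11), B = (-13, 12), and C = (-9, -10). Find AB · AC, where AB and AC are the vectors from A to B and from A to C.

AB = B − A = (-18, 23)
AC = C − A = (-14, 1)
AB · AC = (-18)·(-14) + 23·1 = 252 + 23 = 275

275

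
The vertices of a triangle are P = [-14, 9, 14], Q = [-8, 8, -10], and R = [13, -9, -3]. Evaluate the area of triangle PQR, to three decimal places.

345.290

PQ = (6, -1, -24),  PR = (27, -18, -17)
i: (-1)·(-17) - (-24)·(-18) = 17 - 432 = -415
j: (-24)·27 - 6·(-17) = -648 - (-102) = -546
k: 6·(-18) - (-1)·27 = -108 - (-27) = -81
PQ × PR = (-415, -546, -81)
|PQ × PR| = √476902 ≈ 690.5809
area = ½ · 690.5809 ≈ 345.290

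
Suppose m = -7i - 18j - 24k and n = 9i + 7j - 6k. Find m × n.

i: (-18)·(-6) - (-24)·7 = 108 - (-168) = 276
j: (-24)·9 - (-7)·(-6) = -216 - 42 = -258
k: (-7)·7 - (-18)·9 = -49 - (-162) = 113
m × n = (276, -258, 113)

(276, -258, 113)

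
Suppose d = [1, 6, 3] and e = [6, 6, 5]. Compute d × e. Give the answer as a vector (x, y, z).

(12, 13, -30)

i: 6·5 - 3·6 = 30 - 18 = 12
j: 3·6 - 1·5 = 18 - 5 = 13
k: 1·6 - 6·6 = 6 - 36 = -30
d × e = (12, 13, -30)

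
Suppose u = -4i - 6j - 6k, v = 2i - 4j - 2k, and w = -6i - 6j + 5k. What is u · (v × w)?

v × w:
i: (-4)·5 - (-2)·(-6) = -20 - 12 = -32
j: (-2)·(-6) - 2·5 = 12 - 10 = 2
k: 2·(-6) - (-4)·(-6) = -12 - 24 = -36
v × w = (-32, 2, -36)
u · (v × w) = (-4)·(-32) + (-6)·2 + (-6)·(-36) = 128 - 12 + 216 = 332

332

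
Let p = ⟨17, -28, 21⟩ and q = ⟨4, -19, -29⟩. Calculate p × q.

i: (-28)·(-29) - 21·(-19) = 812 - (-399) = 1211
j: 21·4 - 17·(-29) = 84 - (-493) = 577
k: 17·(-19) - (-28)·4 = -323 - (-112) = -211
p × q = (1211, 577, -211)

(1211, 577, -211)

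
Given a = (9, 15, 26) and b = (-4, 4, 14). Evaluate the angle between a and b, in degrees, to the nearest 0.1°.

a · b = 9·(-4) + 15·4 + 26·14 = -36 + 60 + 364 = 388
|a|² = 81 + 225 + 676 = 982,  |a| = √982 ≈ 31.336879
|b|² = 16 + 16 + 196 = 228,  |b| = √228 ≈ 15.099669
cos θ = 388 / (31.336879 · 15.099669) ≈ 0.81999
θ = arccos(0.81999) ≈ 34.9°

34.9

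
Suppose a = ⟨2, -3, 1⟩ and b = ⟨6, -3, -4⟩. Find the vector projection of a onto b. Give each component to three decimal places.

(1.672, -0.836, -1.115)

a · b = 2·6 + (-3)·(-3) + 1·(-4) = 12 + 9 - 4 = 17
|b|² = 36 + 9 + 16 = 61
proj_b a = (17/61) · (6, -3, -4) ≈ (1.672, -0.836, -1.115)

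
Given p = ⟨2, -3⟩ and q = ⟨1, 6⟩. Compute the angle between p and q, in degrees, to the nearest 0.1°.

136.8

p · q = 2·1 + (-3)·6 = 2 - 18 = -16
|p|² = 4 + 9 = 13,  |p| = √13 ≈ 3.605551
|q|² = 1 + 36 = 37,  |q| = √37 ≈ 6.082763
cos θ = -16 / (3.605551 · 6.082763) ≈ -0.72954
θ = arccos(-0.72954) ≈ 136.8°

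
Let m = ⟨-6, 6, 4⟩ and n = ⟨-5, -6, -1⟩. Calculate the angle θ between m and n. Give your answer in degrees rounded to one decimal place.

m · n = (-6)·(-5) + 6·(-6) + 4·(-1) = 30 - 36 - 4 = -10
|m|² = 36 + 36 + 16 = 88,  |m| = √88 ≈ 9.380832
|n|² = 25 + 36 + 1 = 62,  |n| = √62 ≈ 7.874008
cos θ = -10 / (9.380832 · 7.874008) ≈ -0.13538
θ = arccos(-0.13538) ≈ 97.8°

97.8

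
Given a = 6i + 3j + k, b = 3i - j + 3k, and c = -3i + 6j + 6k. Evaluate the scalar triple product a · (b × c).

b × c:
i: (-1)·6 - 3·6 = -6 - 18 = -24
j: 3·(-3) - 3·6 = -9 - 18 = -27
k: 3·6 - (-1)·(-3) = 18 - 3 = 15
b × c = (-24, -27, 15)
a · (b × c) = 6·(-24) + 3·(-27) + 1·15 = -144 - 81 + 15 = -210

-210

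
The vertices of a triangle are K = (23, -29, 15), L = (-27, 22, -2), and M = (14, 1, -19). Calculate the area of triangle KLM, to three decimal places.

KL = (-50, 51, -17),  KM = (-9, 30, -34)
i: 51·(-34) - (-17)·30 = -1734 - (-510) = -1224
j: (-17)·(-9) - (-50)·(-34) = 153 - 1700 = -1547
k: (-50)·30 - 51·(-9) = -1500 - (-459) = -1041
KL × KM = (-1224, -1547, -1041)
|KL × KM| = √4975066 ≈ 2230.4856
area = ½ · 2230.4856 ≈ 1115.243

1115.243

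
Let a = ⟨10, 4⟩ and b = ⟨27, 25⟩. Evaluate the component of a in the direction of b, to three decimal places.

10.055

a · b = 10·27 + 4·25 = 270 + 100 = 370
|b| = √(729 + 625) = √1354 ≈ 36.7967
comp_b a = 370 / √1354 ≈ 10.055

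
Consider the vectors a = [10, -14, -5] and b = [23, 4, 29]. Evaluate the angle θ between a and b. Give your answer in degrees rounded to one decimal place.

a · b = 10·23 + (-14)·4 + (-5)·29 = 230 - 56 - 145 = 29
|a|² = 100 + 196 + 25 = 321,  |a| = √321 ≈ 17.916473
|b|² = 529 + 16 + 841 = 1386,  |b| = √1386 ≈ 37.229021
cos θ = 29 / (17.916473 · 37.229021) ≈ 0.04348
θ = arccos(0.04348) ≈ 87.5°

87.5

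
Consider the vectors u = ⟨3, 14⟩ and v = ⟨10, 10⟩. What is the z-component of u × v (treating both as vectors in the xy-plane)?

-110

3·10 - 14·10 = 30 - 140 = -110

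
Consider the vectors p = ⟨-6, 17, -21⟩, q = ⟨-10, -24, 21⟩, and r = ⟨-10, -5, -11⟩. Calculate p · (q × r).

q × r:
i: (-24)·(-11) - 21·(-5) = 264 - (-105) = 369
j: 21·(-10) - (-10)·(-11) = -210 - 110 = -320
k: (-10)·(-5) - (-24)·(-10) = 50 - 240 = -190
q × r = (369, -320, -190)
p · (q × r) = (-6)·369 + 17·(-320) + (-21)·(-190) = -2214 - 5440 + 3990 = -3664

-3664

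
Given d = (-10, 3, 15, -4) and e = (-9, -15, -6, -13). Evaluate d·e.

7

d · e = (-10)·(-9) + 3·(-15) + 15·(-6) + (-4)·(-13) = 90 - 45 - 90 + 52 = 7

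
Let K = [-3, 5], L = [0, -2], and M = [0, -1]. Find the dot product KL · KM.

51

KL = L − K = (3, -7)
KM = M − K = (3, -6)
KL · KM = 3·3 + (-7)·(-6) = 9 + 42 = 51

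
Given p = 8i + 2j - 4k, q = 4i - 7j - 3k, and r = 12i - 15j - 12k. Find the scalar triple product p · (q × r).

q × r:
i: (-7)·(-12) - (-3)·(-15) = 84 - 45 = 39
j: (-3)·12 - 4·(-12) = -36 - (-48) = 12
k: 4·(-15) - (-7)·12 = -60 - (-84) = 24
q × r = (39, 12, 24)
p · (q × r) = 8·39 + 2·12 + (-4)·24 = 312 + 24 - 96 = 240

240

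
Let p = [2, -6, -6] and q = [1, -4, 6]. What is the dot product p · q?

p · q = 2·1 + (-6)·(-4) + (-6)·6 = 2 + 24 - 36 = -10

-10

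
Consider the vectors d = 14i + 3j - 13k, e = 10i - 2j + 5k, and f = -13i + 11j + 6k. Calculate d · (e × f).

e × f:
i: (-2)·6 - 5·11 = -12 - 55 = -67
j: 5·(-13) - 10·6 = -65 - 60 = -125
k: 10·11 - (-2)·(-13) = 110 - 26 = 84
e × f = (-67, -125, 84)
d · (e × f) = 14·(-67) + 3·(-125) + (-13)·84 = -938 - 375 - 1092 = -2405

-2405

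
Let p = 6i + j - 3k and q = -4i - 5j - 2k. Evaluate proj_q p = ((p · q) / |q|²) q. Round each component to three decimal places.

p · q = 6·(-4) + 1·(-5) + (-3)·(-2) = -24 - 5 + 6 = -23
|q|² = 16 + 25 + 4 = 45
proj_q p = (-23/45) · (-4, -5, -2) ≈ (2.044, 2.556, 1.022)

(2.044, 2.556, 1.022)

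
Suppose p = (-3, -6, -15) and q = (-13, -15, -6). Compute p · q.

219

p · q = (-3)·(-13) + (-6)·(-15) + (-15)·(-6) = 39 + 90 + 90 = 219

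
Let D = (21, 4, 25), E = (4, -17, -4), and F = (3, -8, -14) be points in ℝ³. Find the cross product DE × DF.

DE = (-17, -21, -29)
DF = (-18, -12, -39)
i: (-21)·(-39) - (-29)·(-12) = 819 - 348 = 471
j: (-29)·(-18) - (-17)·(-39) = 522 - 663 = -141
k: (-17)·(-12) - (-21)·(-18) = 204 - 378 = -174
DE × DF = (471, -141, -174)

(471, -141, -174)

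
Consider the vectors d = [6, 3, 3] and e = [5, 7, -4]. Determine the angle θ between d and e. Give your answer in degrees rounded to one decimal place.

56.0

d · e = 6·5 + 3·7 + 3·(-4) = 30 + 21 - 12 = 39
|d|² = 36 + 9 + 9 = 54,  |d| = √54 ≈ 7.348469
|e|² = 25 + 49 + 16 = 90,  |e| = √90 ≈ 9.486833
cos θ = 39 / (7.348469 · 9.486833) ≈ 0.55943
θ = arccos(0.55943) ≈ 56.0°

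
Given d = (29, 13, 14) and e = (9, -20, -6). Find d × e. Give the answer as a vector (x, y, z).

(202, 300, -697)

i: 13·(-6) - 14·(-20) = -78 - (-280) = 202
j: 14·9 - 29·(-6) = 126 - (-174) = 300
k: 29·(-20) - 13·9 = -580 - 117 = -697
d × e = (202, 300, -697)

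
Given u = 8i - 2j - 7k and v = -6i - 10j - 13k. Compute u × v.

i: (-2)·(-13) - (-7)·(-10) = 26 - 70 = -44
j: (-7)·(-6) - 8·(-13) = 42 - (-104) = 146
k: 8·(-10) - (-2)·(-6) = -80 - 12 = -92
u × v = (-44, 146, -92)

(-44, 146, -92)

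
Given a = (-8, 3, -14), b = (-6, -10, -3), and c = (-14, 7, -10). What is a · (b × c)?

b × c:
i: (-10)·(-10) - (-3)·7 = 100 - (-21) = 121
j: (-3)·(-14) - (-6)·(-10) = 42 - 60 = -18
k: (-6)·7 - (-10)·(-14) = -42 - 140 = -182
b × c = (121, -18, -182)
a · (b × c) = (-8)·121 + 3·(-18) + (-14)·(-182) = -968 - 54 + 2548 = 1526

1526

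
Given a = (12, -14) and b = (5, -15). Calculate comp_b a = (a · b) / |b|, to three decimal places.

a · b = 12·5 + (-14)·(-15) = 60 + 210 = 270
|b| = √(25 + 225) = √250 ≈ 15.8114
comp_b a = 270 / √250 ≈ 17.076

17.076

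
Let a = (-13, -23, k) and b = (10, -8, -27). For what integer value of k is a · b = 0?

2

a · b = (-13)·10 + (-23)·(-8) + k·(-27) = 54 - 27k
Set equal to 0: -27k = -54, so k = 2.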